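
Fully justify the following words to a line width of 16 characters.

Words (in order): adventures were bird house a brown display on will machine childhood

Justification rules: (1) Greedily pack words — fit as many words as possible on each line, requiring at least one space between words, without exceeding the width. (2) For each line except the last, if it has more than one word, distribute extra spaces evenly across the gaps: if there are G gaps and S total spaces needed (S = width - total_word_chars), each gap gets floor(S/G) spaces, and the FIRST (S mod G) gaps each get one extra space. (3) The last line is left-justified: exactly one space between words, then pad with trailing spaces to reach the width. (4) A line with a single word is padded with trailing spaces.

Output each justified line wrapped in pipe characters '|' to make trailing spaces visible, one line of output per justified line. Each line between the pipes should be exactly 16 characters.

Answer: |adventures  were|
|bird   house   a|
|brown display on|
|will     machine|
|childhood       |

Derivation:
Line 1: ['adventures', 'were'] (min_width=15, slack=1)
Line 2: ['bird', 'house', 'a'] (min_width=12, slack=4)
Line 3: ['brown', 'display', 'on'] (min_width=16, slack=0)
Line 4: ['will', 'machine'] (min_width=12, slack=4)
Line 5: ['childhood'] (min_width=9, slack=7)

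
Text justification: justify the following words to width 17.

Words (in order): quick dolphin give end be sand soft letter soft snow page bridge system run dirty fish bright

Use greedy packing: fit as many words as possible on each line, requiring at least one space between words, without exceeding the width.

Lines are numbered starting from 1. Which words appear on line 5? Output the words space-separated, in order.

Answer: system run dirty

Derivation:
Line 1: ['quick', 'dolphin'] (min_width=13, slack=4)
Line 2: ['give', 'end', 'be', 'sand'] (min_width=16, slack=1)
Line 3: ['soft', 'letter', 'soft'] (min_width=16, slack=1)
Line 4: ['snow', 'page', 'bridge'] (min_width=16, slack=1)
Line 5: ['system', 'run', 'dirty'] (min_width=16, slack=1)
Line 6: ['fish', 'bright'] (min_width=11, slack=6)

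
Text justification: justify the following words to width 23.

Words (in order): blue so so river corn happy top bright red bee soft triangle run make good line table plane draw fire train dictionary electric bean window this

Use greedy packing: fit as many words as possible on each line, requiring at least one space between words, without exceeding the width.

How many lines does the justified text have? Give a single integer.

Answer: 7

Derivation:
Line 1: ['blue', 'so', 'so', 'river', 'corn'] (min_width=21, slack=2)
Line 2: ['happy', 'top', 'bright', 'red'] (min_width=20, slack=3)
Line 3: ['bee', 'soft', 'triangle', 'run'] (min_width=21, slack=2)
Line 4: ['make', 'good', 'line', 'table'] (min_width=20, slack=3)
Line 5: ['plane', 'draw', 'fire', 'train'] (min_width=21, slack=2)
Line 6: ['dictionary', 'electric'] (min_width=19, slack=4)
Line 7: ['bean', 'window', 'this'] (min_width=16, slack=7)
Total lines: 7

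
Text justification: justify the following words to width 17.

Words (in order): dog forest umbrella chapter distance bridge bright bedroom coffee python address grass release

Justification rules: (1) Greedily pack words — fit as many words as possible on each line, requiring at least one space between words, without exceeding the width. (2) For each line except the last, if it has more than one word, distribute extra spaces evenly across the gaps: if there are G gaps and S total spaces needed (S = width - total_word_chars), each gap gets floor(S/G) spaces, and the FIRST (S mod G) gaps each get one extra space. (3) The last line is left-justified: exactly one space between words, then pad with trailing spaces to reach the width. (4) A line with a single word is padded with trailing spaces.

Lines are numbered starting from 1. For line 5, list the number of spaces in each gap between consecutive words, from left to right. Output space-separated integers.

Answer: 5

Derivation:
Line 1: ['dog', 'forest'] (min_width=10, slack=7)
Line 2: ['umbrella', 'chapter'] (min_width=16, slack=1)
Line 3: ['distance', 'bridge'] (min_width=15, slack=2)
Line 4: ['bright', 'bedroom'] (min_width=14, slack=3)
Line 5: ['coffee', 'python'] (min_width=13, slack=4)
Line 6: ['address', 'grass'] (min_width=13, slack=4)
Line 7: ['release'] (min_width=7, slack=10)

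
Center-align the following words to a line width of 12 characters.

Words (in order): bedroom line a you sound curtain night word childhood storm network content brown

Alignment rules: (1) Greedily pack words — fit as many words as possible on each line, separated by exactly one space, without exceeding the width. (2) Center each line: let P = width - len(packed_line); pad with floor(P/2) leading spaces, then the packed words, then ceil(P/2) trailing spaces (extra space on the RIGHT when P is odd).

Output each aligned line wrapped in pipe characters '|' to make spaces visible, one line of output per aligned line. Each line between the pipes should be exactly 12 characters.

Line 1: ['bedroom', 'line'] (min_width=12, slack=0)
Line 2: ['a', 'you', 'sound'] (min_width=11, slack=1)
Line 3: ['curtain'] (min_width=7, slack=5)
Line 4: ['night', 'word'] (min_width=10, slack=2)
Line 5: ['childhood'] (min_width=9, slack=3)
Line 6: ['storm'] (min_width=5, slack=7)
Line 7: ['network'] (min_width=7, slack=5)
Line 8: ['content'] (min_width=7, slack=5)
Line 9: ['brown'] (min_width=5, slack=7)

Answer: |bedroom line|
|a you sound |
|  curtain   |
| night word |
| childhood  |
|   storm    |
|  network   |
|  content   |
|   brown    |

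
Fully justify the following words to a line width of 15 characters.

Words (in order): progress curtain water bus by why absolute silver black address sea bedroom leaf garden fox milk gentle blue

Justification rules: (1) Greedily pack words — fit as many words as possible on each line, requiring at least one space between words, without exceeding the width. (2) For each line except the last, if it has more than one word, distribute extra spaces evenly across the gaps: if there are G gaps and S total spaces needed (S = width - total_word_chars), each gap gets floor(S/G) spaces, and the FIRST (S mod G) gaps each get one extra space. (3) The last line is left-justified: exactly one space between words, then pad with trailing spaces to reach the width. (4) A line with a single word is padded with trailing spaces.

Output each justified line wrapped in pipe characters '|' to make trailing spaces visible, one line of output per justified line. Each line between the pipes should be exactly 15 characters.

Line 1: ['progress'] (min_width=8, slack=7)
Line 2: ['curtain', 'water'] (min_width=13, slack=2)
Line 3: ['bus', 'by', 'why'] (min_width=10, slack=5)
Line 4: ['absolute', 'silver'] (min_width=15, slack=0)
Line 5: ['black', 'address'] (min_width=13, slack=2)
Line 6: ['sea', 'bedroom'] (min_width=11, slack=4)
Line 7: ['leaf', 'garden', 'fox'] (min_width=15, slack=0)
Line 8: ['milk', 'gentle'] (min_width=11, slack=4)
Line 9: ['blue'] (min_width=4, slack=11)

Answer: |progress       |
|curtain   water|
|bus    by   why|
|absolute silver|
|black   address|
|sea     bedroom|
|leaf garden fox|
|milk     gentle|
|blue           |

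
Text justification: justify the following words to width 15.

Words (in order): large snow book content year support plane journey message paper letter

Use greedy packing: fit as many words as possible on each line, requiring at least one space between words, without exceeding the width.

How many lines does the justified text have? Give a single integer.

Line 1: ['large', 'snow', 'book'] (min_width=15, slack=0)
Line 2: ['content', 'year'] (min_width=12, slack=3)
Line 3: ['support', 'plane'] (min_width=13, slack=2)
Line 4: ['journey', 'message'] (min_width=15, slack=0)
Line 5: ['paper', 'letter'] (min_width=12, slack=3)
Total lines: 5

Answer: 5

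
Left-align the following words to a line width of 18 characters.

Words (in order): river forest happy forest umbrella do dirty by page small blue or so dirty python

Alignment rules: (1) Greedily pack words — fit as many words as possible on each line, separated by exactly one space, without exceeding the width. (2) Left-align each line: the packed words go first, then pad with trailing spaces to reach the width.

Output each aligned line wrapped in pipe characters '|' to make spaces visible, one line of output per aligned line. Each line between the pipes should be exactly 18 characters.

Answer: |river forest happy|
|forest umbrella do|
|dirty by page     |
|small blue or so  |
|dirty python      |

Derivation:
Line 1: ['river', 'forest', 'happy'] (min_width=18, slack=0)
Line 2: ['forest', 'umbrella', 'do'] (min_width=18, slack=0)
Line 3: ['dirty', 'by', 'page'] (min_width=13, slack=5)
Line 4: ['small', 'blue', 'or', 'so'] (min_width=16, slack=2)
Line 5: ['dirty', 'python'] (min_width=12, slack=6)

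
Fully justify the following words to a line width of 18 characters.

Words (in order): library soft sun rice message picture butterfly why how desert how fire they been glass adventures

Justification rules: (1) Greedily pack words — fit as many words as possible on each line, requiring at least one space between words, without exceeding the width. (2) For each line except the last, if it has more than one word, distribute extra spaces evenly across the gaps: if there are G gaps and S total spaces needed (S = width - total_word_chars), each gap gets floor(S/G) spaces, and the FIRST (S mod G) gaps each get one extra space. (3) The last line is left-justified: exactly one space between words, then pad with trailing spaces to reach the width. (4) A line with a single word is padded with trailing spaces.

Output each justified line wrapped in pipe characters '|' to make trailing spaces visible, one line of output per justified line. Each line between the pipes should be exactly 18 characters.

Line 1: ['library', 'soft', 'sun'] (min_width=16, slack=2)
Line 2: ['rice', 'message'] (min_width=12, slack=6)
Line 3: ['picture', 'butterfly'] (min_width=17, slack=1)
Line 4: ['why', 'how', 'desert', 'how'] (min_width=18, slack=0)
Line 5: ['fire', 'they', 'been'] (min_width=14, slack=4)
Line 6: ['glass', 'adventures'] (min_width=16, slack=2)

Answer: |library  soft  sun|
|rice       message|
|picture  butterfly|
|why how desert how|
|fire   they   been|
|glass adventures  |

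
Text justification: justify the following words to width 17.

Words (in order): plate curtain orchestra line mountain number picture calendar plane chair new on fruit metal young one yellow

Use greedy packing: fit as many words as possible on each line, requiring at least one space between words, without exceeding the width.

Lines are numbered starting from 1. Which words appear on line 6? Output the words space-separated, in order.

Line 1: ['plate', 'curtain'] (min_width=13, slack=4)
Line 2: ['orchestra', 'line'] (min_width=14, slack=3)
Line 3: ['mountain', 'number'] (min_width=15, slack=2)
Line 4: ['picture', 'calendar'] (min_width=16, slack=1)
Line 5: ['plane', 'chair', 'new'] (min_width=15, slack=2)
Line 6: ['on', 'fruit', 'metal'] (min_width=14, slack=3)
Line 7: ['young', 'one', 'yellow'] (min_width=16, slack=1)

Answer: on fruit metal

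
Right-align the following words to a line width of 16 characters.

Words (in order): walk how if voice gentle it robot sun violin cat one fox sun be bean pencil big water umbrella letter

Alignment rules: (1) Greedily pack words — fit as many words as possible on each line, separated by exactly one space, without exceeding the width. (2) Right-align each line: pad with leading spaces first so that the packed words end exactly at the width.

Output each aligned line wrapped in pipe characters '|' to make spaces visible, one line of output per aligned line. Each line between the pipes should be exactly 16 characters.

Line 1: ['walk', 'how', 'if'] (min_width=11, slack=5)
Line 2: ['voice', 'gentle', 'it'] (min_width=15, slack=1)
Line 3: ['robot', 'sun', 'violin'] (min_width=16, slack=0)
Line 4: ['cat', 'one', 'fox', 'sun'] (min_width=15, slack=1)
Line 5: ['be', 'bean', 'pencil'] (min_width=14, slack=2)
Line 6: ['big', 'water'] (min_width=9, slack=7)
Line 7: ['umbrella', 'letter'] (min_width=15, slack=1)

Answer: |     walk how if|
| voice gentle it|
|robot sun violin|
| cat one fox sun|
|  be bean pencil|
|       big water|
| umbrella letter|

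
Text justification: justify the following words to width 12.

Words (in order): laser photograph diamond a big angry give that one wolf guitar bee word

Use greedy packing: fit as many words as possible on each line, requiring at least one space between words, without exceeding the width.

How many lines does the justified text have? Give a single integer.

Line 1: ['laser'] (min_width=5, slack=7)
Line 2: ['photograph'] (min_width=10, slack=2)
Line 3: ['diamond', 'a'] (min_width=9, slack=3)
Line 4: ['big', 'angry'] (min_width=9, slack=3)
Line 5: ['give', 'that'] (min_width=9, slack=3)
Line 6: ['one', 'wolf'] (min_width=8, slack=4)
Line 7: ['guitar', 'bee'] (min_width=10, slack=2)
Line 8: ['word'] (min_width=4, slack=8)
Total lines: 8

Answer: 8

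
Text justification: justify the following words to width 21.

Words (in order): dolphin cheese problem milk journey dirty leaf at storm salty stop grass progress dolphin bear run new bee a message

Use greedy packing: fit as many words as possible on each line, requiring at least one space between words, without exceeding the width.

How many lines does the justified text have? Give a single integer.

Answer: 6

Derivation:
Line 1: ['dolphin', 'cheese'] (min_width=14, slack=7)
Line 2: ['problem', 'milk', 'journey'] (min_width=20, slack=1)
Line 3: ['dirty', 'leaf', 'at', 'storm'] (min_width=19, slack=2)
Line 4: ['salty', 'stop', 'grass'] (min_width=16, slack=5)
Line 5: ['progress', 'dolphin', 'bear'] (min_width=21, slack=0)
Line 6: ['run', 'new', 'bee', 'a', 'message'] (min_width=21, slack=0)
Total lines: 6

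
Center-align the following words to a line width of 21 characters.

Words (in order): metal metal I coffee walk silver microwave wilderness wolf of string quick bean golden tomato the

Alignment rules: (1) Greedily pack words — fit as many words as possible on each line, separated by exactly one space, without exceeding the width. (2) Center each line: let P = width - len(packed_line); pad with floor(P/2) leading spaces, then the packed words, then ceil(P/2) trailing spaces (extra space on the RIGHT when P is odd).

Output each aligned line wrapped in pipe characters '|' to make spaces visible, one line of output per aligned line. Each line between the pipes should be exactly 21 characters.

Answer: |metal metal I coffee |
|walk silver microwave|
| wilderness wolf of  |
|  string quick bean  |
|  golden tomato the  |

Derivation:
Line 1: ['metal', 'metal', 'I', 'coffee'] (min_width=20, slack=1)
Line 2: ['walk', 'silver', 'microwave'] (min_width=21, slack=0)
Line 3: ['wilderness', 'wolf', 'of'] (min_width=18, slack=3)
Line 4: ['string', 'quick', 'bean'] (min_width=17, slack=4)
Line 5: ['golden', 'tomato', 'the'] (min_width=17, slack=4)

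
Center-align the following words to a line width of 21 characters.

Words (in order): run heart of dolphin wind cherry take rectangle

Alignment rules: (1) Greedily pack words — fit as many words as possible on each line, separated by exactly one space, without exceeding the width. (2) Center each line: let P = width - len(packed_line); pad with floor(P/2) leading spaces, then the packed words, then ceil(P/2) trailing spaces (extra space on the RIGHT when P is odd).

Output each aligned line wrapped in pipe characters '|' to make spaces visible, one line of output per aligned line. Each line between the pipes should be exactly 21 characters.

Answer: |run heart of dolphin |
|  wind cherry take   |
|      rectangle      |

Derivation:
Line 1: ['run', 'heart', 'of', 'dolphin'] (min_width=20, slack=1)
Line 2: ['wind', 'cherry', 'take'] (min_width=16, slack=5)
Line 3: ['rectangle'] (min_width=9, slack=12)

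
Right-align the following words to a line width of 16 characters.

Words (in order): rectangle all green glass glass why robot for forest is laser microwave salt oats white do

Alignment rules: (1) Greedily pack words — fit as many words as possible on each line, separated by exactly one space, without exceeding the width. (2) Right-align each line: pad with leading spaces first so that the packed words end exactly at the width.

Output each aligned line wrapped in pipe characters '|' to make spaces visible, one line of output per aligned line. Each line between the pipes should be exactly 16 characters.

Answer: |   rectangle all|
|     green glass|
| glass why robot|
|   for forest is|
| laser microwave|
| salt oats white|
|              do|

Derivation:
Line 1: ['rectangle', 'all'] (min_width=13, slack=3)
Line 2: ['green', 'glass'] (min_width=11, slack=5)
Line 3: ['glass', 'why', 'robot'] (min_width=15, slack=1)
Line 4: ['for', 'forest', 'is'] (min_width=13, slack=3)
Line 5: ['laser', 'microwave'] (min_width=15, slack=1)
Line 6: ['salt', 'oats', 'white'] (min_width=15, slack=1)
Line 7: ['do'] (min_width=2, slack=14)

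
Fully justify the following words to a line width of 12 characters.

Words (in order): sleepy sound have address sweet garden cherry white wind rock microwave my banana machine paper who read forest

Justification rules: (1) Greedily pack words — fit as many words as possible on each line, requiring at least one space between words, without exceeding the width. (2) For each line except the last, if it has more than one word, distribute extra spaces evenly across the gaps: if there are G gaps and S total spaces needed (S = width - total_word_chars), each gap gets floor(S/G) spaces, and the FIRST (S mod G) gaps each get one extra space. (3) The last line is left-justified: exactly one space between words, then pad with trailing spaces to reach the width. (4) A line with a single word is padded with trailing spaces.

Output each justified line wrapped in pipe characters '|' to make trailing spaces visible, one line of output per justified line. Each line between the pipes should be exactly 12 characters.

Answer: |sleepy sound|
|have address|
|sweet garden|
|cherry white|
|wind    rock|
|microwave my|
|banana      |
|machine     |
|paper    who|
|read forest |

Derivation:
Line 1: ['sleepy', 'sound'] (min_width=12, slack=0)
Line 2: ['have', 'address'] (min_width=12, slack=0)
Line 3: ['sweet', 'garden'] (min_width=12, slack=0)
Line 4: ['cherry', 'white'] (min_width=12, slack=0)
Line 5: ['wind', 'rock'] (min_width=9, slack=3)
Line 6: ['microwave', 'my'] (min_width=12, slack=0)
Line 7: ['banana'] (min_width=6, slack=6)
Line 8: ['machine'] (min_width=7, slack=5)
Line 9: ['paper', 'who'] (min_width=9, slack=3)
Line 10: ['read', 'forest'] (min_width=11, slack=1)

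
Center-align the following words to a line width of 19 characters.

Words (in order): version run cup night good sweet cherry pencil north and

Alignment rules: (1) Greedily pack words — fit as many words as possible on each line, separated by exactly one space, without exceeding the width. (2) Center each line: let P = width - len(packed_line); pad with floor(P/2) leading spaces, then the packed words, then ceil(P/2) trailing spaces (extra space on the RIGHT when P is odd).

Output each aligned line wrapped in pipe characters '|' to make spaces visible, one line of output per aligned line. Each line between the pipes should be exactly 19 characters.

Answer: |  version run cup  |
| night good sweet  |
|cherry pencil north|
|        and        |

Derivation:
Line 1: ['version', 'run', 'cup'] (min_width=15, slack=4)
Line 2: ['night', 'good', 'sweet'] (min_width=16, slack=3)
Line 3: ['cherry', 'pencil', 'north'] (min_width=19, slack=0)
Line 4: ['and'] (min_width=3, slack=16)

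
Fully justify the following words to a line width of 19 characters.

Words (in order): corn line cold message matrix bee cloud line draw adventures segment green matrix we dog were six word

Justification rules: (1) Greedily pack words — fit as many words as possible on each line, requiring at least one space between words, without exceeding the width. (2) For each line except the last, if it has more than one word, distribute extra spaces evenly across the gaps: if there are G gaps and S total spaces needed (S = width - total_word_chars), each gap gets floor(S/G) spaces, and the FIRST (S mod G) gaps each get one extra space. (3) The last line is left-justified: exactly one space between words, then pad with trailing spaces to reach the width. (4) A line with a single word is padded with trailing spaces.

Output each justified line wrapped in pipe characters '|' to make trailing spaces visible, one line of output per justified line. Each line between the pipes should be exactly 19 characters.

Answer: |corn    line   cold|
|message  matrix bee|
|cloud   line   draw|
|adventures  segment|
|green matrix we dog|
|were six word      |

Derivation:
Line 1: ['corn', 'line', 'cold'] (min_width=14, slack=5)
Line 2: ['message', 'matrix', 'bee'] (min_width=18, slack=1)
Line 3: ['cloud', 'line', 'draw'] (min_width=15, slack=4)
Line 4: ['adventures', 'segment'] (min_width=18, slack=1)
Line 5: ['green', 'matrix', 'we', 'dog'] (min_width=19, slack=0)
Line 6: ['were', 'six', 'word'] (min_width=13, slack=6)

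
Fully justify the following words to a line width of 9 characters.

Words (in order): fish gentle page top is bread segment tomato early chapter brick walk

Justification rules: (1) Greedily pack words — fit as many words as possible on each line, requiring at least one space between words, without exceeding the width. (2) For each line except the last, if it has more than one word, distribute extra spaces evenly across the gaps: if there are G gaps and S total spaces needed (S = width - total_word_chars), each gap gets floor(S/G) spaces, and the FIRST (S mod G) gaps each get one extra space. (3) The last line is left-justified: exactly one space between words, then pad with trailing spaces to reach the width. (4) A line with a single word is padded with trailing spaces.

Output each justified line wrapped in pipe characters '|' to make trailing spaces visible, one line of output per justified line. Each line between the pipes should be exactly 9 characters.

Answer: |fish     |
|gentle   |
|page  top|
|is  bread|
|segment  |
|tomato   |
|early    |
|chapter  |
|brick    |
|walk     |

Derivation:
Line 1: ['fish'] (min_width=4, slack=5)
Line 2: ['gentle'] (min_width=6, slack=3)
Line 3: ['page', 'top'] (min_width=8, slack=1)
Line 4: ['is', 'bread'] (min_width=8, slack=1)
Line 5: ['segment'] (min_width=7, slack=2)
Line 6: ['tomato'] (min_width=6, slack=3)
Line 7: ['early'] (min_width=5, slack=4)
Line 8: ['chapter'] (min_width=7, slack=2)
Line 9: ['brick'] (min_width=5, slack=4)
Line 10: ['walk'] (min_width=4, slack=5)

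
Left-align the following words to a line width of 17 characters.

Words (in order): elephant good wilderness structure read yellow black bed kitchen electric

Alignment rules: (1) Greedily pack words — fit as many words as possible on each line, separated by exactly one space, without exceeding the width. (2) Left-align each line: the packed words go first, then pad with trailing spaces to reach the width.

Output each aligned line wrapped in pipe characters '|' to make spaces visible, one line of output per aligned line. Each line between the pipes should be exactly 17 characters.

Line 1: ['elephant', 'good'] (min_width=13, slack=4)
Line 2: ['wilderness'] (min_width=10, slack=7)
Line 3: ['structure', 'read'] (min_width=14, slack=3)
Line 4: ['yellow', 'black', 'bed'] (min_width=16, slack=1)
Line 5: ['kitchen', 'electric'] (min_width=16, slack=1)

Answer: |elephant good    |
|wilderness       |
|structure read   |
|yellow black bed |
|kitchen electric |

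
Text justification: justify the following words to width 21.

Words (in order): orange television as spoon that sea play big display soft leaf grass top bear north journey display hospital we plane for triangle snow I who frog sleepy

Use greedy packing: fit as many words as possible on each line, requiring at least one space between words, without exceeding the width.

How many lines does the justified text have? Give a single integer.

Line 1: ['orange', 'television', 'as'] (min_width=20, slack=1)
Line 2: ['spoon', 'that', 'sea', 'play'] (min_width=19, slack=2)
Line 3: ['big', 'display', 'soft', 'leaf'] (min_width=21, slack=0)
Line 4: ['grass', 'top', 'bear', 'north'] (min_width=20, slack=1)
Line 5: ['journey', 'display'] (min_width=15, slack=6)
Line 6: ['hospital', 'we', 'plane', 'for'] (min_width=21, slack=0)
Line 7: ['triangle', 'snow', 'I', 'who'] (min_width=19, slack=2)
Line 8: ['frog', 'sleepy'] (min_width=11, slack=10)
Total lines: 8

Answer: 8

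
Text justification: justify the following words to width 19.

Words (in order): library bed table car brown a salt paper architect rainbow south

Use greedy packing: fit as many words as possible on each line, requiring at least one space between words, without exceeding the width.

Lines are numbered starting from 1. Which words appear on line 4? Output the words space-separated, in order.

Answer: rainbow south

Derivation:
Line 1: ['library', 'bed', 'table'] (min_width=17, slack=2)
Line 2: ['car', 'brown', 'a', 'salt'] (min_width=16, slack=3)
Line 3: ['paper', 'architect'] (min_width=15, slack=4)
Line 4: ['rainbow', 'south'] (min_width=13, slack=6)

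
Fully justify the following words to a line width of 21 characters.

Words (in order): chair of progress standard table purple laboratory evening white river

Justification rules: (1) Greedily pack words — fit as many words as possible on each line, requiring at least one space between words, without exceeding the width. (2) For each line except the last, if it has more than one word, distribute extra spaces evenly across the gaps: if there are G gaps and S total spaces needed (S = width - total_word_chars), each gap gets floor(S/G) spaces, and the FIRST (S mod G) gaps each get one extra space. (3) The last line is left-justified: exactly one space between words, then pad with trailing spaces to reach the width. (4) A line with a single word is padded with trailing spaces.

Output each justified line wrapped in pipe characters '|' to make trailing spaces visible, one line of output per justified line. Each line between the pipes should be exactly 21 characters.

Answer: |chair   of   progress|
|standard table purple|
|laboratory    evening|
|white river          |

Derivation:
Line 1: ['chair', 'of', 'progress'] (min_width=17, slack=4)
Line 2: ['standard', 'table', 'purple'] (min_width=21, slack=0)
Line 3: ['laboratory', 'evening'] (min_width=18, slack=3)
Line 4: ['white', 'river'] (min_width=11, slack=10)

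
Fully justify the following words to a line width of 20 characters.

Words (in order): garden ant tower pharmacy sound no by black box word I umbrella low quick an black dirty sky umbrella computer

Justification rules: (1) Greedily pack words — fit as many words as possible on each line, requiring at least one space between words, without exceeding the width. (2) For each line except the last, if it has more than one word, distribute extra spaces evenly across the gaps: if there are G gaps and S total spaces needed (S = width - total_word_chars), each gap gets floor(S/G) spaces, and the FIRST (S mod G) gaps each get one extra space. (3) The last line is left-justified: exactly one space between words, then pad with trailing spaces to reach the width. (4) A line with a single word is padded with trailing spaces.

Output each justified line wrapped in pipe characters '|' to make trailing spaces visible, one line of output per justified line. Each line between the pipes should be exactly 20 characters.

Line 1: ['garden', 'ant', 'tower'] (min_width=16, slack=4)
Line 2: ['pharmacy', 'sound', 'no', 'by'] (min_width=20, slack=0)
Line 3: ['black', 'box', 'word', 'I'] (min_width=16, slack=4)
Line 4: ['umbrella', 'low', 'quick'] (min_width=18, slack=2)
Line 5: ['an', 'black', 'dirty', 'sky'] (min_width=18, slack=2)
Line 6: ['umbrella', 'computer'] (min_width=17, slack=3)

Answer: |garden   ant   tower|
|pharmacy sound no by|
|black   box  word  I|
|umbrella  low  quick|
|an  black  dirty sky|
|umbrella computer   |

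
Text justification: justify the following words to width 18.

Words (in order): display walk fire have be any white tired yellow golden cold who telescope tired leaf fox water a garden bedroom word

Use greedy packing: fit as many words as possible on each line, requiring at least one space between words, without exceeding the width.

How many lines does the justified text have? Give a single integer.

Answer: 8

Derivation:
Line 1: ['display', 'walk', 'fire'] (min_width=17, slack=1)
Line 2: ['have', 'be', 'any', 'white'] (min_width=17, slack=1)
Line 3: ['tired', 'yellow'] (min_width=12, slack=6)
Line 4: ['golden', 'cold', 'who'] (min_width=15, slack=3)
Line 5: ['telescope', 'tired'] (min_width=15, slack=3)
Line 6: ['leaf', 'fox', 'water', 'a'] (min_width=16, slack=2)
Line 7: ['garden', 'bedroom'] (min_width=14, slack=4)
Line 8: ['word'] (min_width=4, slack=14)
Total lines: 8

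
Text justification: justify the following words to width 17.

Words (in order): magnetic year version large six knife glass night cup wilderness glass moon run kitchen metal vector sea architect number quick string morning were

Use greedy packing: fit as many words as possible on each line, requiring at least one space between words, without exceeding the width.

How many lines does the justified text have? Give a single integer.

Line 1: ['magnetic', 'year'] (min_width=13, slack=4)
Line 2: ['version', 'large', 'six'] (min_width=17, slack=0)
Line 3: ['knife', 'glass', 'night'] (min_width=17, slack=0)
Line 4: ['cup', 'wilderness'] (min_width=14, slack=3)
Line 5: ['glass', 'moon', 'run'] (min_width=14, slack=3)
Line 6: ['kitchen', 'metal'] (min_width=13, slack=4)
Line 7: ['vector', 'sea'] (min_width=10, slack=7)
Line 8: ['architect', 'number'] (min_width=16, slack=1)
Line 9: ['quick', 'string'] (min_width=12, slack=5)
Line 10: ['morning', 'were'] (min_width=12, slack=5)
Total lines: 10

Answer: 10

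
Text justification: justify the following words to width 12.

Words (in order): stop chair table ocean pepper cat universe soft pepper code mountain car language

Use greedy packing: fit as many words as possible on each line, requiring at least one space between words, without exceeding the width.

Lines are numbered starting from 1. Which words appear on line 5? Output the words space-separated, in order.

Answer: soft pepper

Derivation:
Line 1: ['stop', 'chair'] (min_width=10, slack=2)
Line 2: ['table', 'ocean'] (min_width=11, slack=1)
Line 3: ['pepper', 'cat'] (min_width=10, slack=2)
Line 4: ['universe'] (min_width=8, slack=4)
Line 5: ['soft', 'pepper'] (min_width=11, slack=1)
Line 6: ['code'] (min_width=4, slack=8)
Line 7: ['mountain', 'car'] (min_width=12, slack=0)
Line 8: ['language'] (min_width=8, slack=4)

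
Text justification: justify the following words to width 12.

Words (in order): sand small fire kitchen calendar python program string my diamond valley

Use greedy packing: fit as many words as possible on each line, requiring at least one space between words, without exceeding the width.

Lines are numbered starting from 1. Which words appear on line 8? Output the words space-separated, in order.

Line 1: ['sand', 'small'] (min_width=10, slack=2)
Line 2: ['fire', 'kitchen'] (min_width=12, slack=0)
Line 3: ['calendar'] (min_width=8, slack=4)
Line 4: ['python'] (min_width=6, slack=6)
Line 5: ['program'] (min_width=7, slack=5)
Line 6: ['string', 'my'] (min_width=9, slack=3)
Line 7: ['diamond'] (min_width=7, slack=5)
Line 8: ['valley'] (min_width=6, slack=6)

Answer: valley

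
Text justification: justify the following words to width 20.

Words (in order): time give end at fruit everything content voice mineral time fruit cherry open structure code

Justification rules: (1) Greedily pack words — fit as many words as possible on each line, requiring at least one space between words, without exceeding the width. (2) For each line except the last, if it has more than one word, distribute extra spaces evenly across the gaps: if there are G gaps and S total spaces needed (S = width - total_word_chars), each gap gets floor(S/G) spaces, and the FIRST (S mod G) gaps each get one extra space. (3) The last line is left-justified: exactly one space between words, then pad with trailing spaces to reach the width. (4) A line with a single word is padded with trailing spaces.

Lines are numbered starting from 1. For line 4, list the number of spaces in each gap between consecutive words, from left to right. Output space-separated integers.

Line 1: ['time', 'give', 'end', 'at'] (min_width=16, slack=4)
Line 2: ['fruit', 'everything'] (min_width=16, slack=4)
Line 3: ['content', 'voice'] (min_width=13, slack=7)
Line 4: ['mineral', 'time', 'fruit'] (min_width=18, slack=2)
Line 5: ['cherry', 'open'] (min_width=11, slack=9)
Line 6: ['structure', 'code'] (min_width=14, slack=6)

Answer: 2 2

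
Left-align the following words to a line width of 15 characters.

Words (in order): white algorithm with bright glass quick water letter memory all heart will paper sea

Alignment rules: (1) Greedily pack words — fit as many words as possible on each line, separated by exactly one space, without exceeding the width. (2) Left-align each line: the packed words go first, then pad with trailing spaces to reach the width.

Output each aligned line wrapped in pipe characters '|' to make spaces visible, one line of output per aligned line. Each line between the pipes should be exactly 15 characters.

Answer: |white algorithm|
|with bright    |
|glass quick    |
|water letter   |
|memory all     |
|heart will     |
|paper sea      |

Derivation:
Line 1: ['white', 'algorithm'] (min_width=15, slack=0)
Line 2: ['with', 'bright'] (min_width=11, slack=4)
Line 3: ['glass', 'quick'] (min_width=11, slack=4)
Line 4: ['water', 'letter'] (min_width=12, slack=3)
Line 5: ['memory', 'all'] (min_width=10, slack=5)
Line 6: ['heart', 'will'] (min_width=10, slack=5)
Line 7: ['paper', 'sea'] (min_width=9, slack=6)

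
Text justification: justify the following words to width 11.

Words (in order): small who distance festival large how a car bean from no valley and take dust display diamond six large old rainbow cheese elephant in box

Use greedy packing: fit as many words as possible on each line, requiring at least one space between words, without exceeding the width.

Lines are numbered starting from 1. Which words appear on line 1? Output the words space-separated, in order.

Answer: small who

Derivation:
Line 1: ['small', 'who'] (min_width=9, slack=2)
Line 2: ['distance'] (min_width=8, slack=3)
Line 3: ['festival'] (min_width=8, slack=3)
Line 4: ['large', 'how', 'a'] (min_width=11, slack=0)
Line 5: ['car', 'bean'] (min_width=8, slack=3)
Line 6: ['from', 'no'] (min_width=7, slack=4)
Line 7: ['valley', 'and'] (min_width=10, slack=1)
Line 8: ['take', 'dust'] (min_width=9, slack=2)
Line 9: ['display'] (min_width=7, slack=4)
Line 10: ['diamond', 'six'] (min_width=11, slack=0)
Line 11: ['large', 'old'] (min_width=9, slack=2)
Line 12: ['rainbow'] (min_width=7, slack=4)
Line 13: ['cheese'] (min_width=6, slack=5)
Line 14: ['elephant', 'in'] (min_width=11, slack=0)
Line 15: ['box'] (min_width=3, slack=8)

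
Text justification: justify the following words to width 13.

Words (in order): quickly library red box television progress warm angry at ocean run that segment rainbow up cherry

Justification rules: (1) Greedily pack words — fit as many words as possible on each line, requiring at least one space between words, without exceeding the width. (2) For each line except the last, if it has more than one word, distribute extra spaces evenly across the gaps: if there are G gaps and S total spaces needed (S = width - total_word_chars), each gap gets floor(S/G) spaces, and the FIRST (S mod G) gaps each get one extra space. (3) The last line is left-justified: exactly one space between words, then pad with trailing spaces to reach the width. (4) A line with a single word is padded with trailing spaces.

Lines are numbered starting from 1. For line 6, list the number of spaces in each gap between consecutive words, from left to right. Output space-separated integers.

Answer: 6

Derivation:
Line 1: ['quickly'] (min_width=7, slack=6)
Line 2: ['library', 'red'] (min_width=11, slack=2)
Line 3: ['box'] (min_width=3, slack=10)
Line 4: ['television'] (min_width=10, slack=3)
Line 5: ['progress', 'warm'] (min_width=13, slack=0)
Line 6: ['angry', 'at'] (min_width=8, slack=5)
Line 7: ['ocean', 'run'] (min_width=9, slack=4)
Line 8: ['that', 'segment'] (min_width=12, slack=1)
Line 9: ['rainbow', 'up'] (min_width=10, slack=3)
Line 10: ['cherry'] (min_width=6, slack=7)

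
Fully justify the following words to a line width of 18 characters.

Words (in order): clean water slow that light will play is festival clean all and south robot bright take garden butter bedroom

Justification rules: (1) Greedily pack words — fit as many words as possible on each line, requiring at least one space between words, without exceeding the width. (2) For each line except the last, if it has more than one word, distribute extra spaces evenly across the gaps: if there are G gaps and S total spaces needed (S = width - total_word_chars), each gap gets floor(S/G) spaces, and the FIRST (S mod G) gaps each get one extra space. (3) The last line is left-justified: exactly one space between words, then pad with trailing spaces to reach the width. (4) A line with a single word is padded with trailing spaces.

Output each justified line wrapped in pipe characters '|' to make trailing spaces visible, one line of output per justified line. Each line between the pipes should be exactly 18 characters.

Answer: |clean  water  slow|
|that   light  will|
|play  is  festival|
|clean    all   and|
|south robot bright|
|take garden butter|
|bedroom           |

Derivation:
Line 1: ['clean', 'water', 'slow'] (min_width=16, slack=2)
Line 2: ['that', 'light', 'will'] (min_width=15, slack=3)
Line 3: ['play', 'is', 'festival'] (min_width=16, slack=2)
Line 4: ['clean', 'all', 'and'] (min_width=13, slack=5)
Line 5: ['south', 'robot', 'bright'] (min_width=18, slack=0)
Line 6: ['take', 'garden', 'butter'] (min_width=18, slack=0)
Line 7: ['bedroom'] (min_width=7, slack=11)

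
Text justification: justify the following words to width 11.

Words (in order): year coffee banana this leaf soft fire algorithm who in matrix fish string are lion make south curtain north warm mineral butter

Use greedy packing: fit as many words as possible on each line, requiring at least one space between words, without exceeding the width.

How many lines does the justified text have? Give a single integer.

Answer: 14

Derivation:
Line 1: ['year', 'coffee'] (min_width=11, slack=0)
Line 2: ['banana', 'this'] (min_width=11, slack=0)
Line 3: ['leaf', 'soft'] (min_width=9, slack=2)
Line 4: ['fire'] (min_width=4, slack=7)
Line 5: ['algorithm'] (min_width=9, slack=2)
Line 6: ['who', 'in'] (min_width=6, slack=5)
Line 7: ['matrix', 'fish'] (min_width=11, slack=0)
Line 8: ['string', 'are'] (min_width=10, slack=1)
Line 9: ['lion', 'make'] (min_width=9, slack=2)
Line 10: ['south'] (min_width=5, slack=6)
Line 11: ['curtain'] (min_width=7, slack=4)
Line 12: ['north', 'warm'] (min_width=10, slack=1)
Line 13: ['mineral'] (min_width=7, slack=4)
Line 14: ['butter'] (min_width=6, slack=5)
Total lines: 14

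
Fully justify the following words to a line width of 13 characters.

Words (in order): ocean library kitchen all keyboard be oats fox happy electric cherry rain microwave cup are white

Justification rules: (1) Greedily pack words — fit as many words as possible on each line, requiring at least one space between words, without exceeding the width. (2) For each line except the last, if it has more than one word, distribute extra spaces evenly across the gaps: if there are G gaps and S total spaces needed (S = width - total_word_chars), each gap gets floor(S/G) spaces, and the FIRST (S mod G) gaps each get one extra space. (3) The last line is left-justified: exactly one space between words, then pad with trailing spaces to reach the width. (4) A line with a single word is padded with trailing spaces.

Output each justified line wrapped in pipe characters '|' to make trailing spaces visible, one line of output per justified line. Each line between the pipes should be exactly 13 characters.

Line 1: ['ocean', 'library'] (min_width=13, slack=0)
Line 2: ['kitchen', 'all'] (min_width=11, slack=2)
Line 3: ['keyboard', 'be'] (min_width=11, slack=2)
Line 4: ['oats', 'fox'] (min_width=8, slack=5)
Line 5: ['happy'] (min_width=5, slack=8)
Line 6: ['electric'] (min_width=8, slack=5)
Line 7: ['cherry', 'rain'] (min_width=11, slack=2)
Line 8: ['microwave', 'cup'] (min_width=13, slack=0)
Line 9: ['are', 'white'] (min_width=9, slack=4)

Answer: |ocean library|
|kitchen   all|
|keyboard   be|
|oats      fox|
|happy        |
|electric     |
|cherry   rain|
|microwave cup|
|are white    |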